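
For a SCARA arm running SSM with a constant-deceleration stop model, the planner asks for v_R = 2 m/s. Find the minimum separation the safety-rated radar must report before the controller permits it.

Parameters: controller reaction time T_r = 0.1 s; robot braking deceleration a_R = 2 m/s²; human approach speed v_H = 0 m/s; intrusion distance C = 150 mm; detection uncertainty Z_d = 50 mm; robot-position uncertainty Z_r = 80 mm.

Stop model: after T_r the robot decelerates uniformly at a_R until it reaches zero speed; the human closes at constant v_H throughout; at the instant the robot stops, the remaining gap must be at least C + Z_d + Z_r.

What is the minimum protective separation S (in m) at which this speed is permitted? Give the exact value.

S_min = 37/25 m = 1.4800 m

braking lasts T_s = 2/2 = 1.0000 s
robot in T_r: 2.0000·0.1000 = 0.2000 m
robot covers 2.0000·1.0000 − ½·2.0000·1.0000² = 1.0000 m while stopping
human over T_r+T_s: 0.0000·(0.1000+1.0000) = 0.0000 m
C+Z_d+Z_r = 0.1500+0.0500+0.0800 = 0.2800 m
S_min ≈ 0.2000+1.0000+0.0000+0.2800  ⇒  S_min = 37/25 m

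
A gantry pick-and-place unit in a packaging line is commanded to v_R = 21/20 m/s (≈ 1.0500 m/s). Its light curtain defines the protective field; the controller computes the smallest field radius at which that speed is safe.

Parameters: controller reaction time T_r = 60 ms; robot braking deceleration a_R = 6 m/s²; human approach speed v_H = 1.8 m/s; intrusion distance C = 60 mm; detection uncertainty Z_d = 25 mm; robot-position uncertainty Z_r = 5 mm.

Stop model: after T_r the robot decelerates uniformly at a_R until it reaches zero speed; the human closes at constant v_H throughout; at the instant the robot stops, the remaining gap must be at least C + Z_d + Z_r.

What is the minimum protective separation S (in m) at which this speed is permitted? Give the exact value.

S_min = 5343/8000 m = 0.6679 m

T_s = v_R/a_R = (21/20)/6 = 0.1750 s
reaction-phase robot travel = 1.0500·0.0600 = 0.0630 m
robot under decel: 1.0500²/(2·6.0000) = 0.0919 m
person approaches 1.8000·(0.0600+0.1750) = 0.4230 m
margins: 0.0600+0.0250+0.0050 = 0.0900 m
S_min ≈ 0.0630+0.0919+0.4230+0.0900  ⇒  S_min = 5343/8000 m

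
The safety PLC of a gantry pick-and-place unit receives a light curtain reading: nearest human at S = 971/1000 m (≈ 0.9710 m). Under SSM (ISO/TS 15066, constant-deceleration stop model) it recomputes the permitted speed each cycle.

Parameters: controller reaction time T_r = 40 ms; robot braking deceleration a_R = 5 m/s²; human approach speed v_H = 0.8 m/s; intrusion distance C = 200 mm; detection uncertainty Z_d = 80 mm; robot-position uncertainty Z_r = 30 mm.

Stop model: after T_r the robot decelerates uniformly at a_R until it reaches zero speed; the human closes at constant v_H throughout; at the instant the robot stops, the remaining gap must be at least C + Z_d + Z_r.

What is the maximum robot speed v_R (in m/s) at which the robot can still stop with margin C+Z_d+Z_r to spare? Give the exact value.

at the boundary: (1/10)·v² + (1/5)·v + (-629/1000) = 0
  disc = (1/5)² − 4·(1/10)·(-629/1000) = 729/2500 ; √disc = 27/50
  v_R = (−(1/5) + 27/50) / (2·(1/10)) = 17/10 m/s
check:
braking lasts T_s = (17/10)/5 = 0.3400 s
robot in T_r: 1.7000·0.0400 = 0.0680 m
robot covers 1.7000·0.3400 − ½·5.0000·0.3400² = 0.2890 m while stopping
human over T_r+T_s: 0.8000·(0.0400+0.3400) = 0.3040 m
margins: 0.2000+0.0800+0.0300 = 0.3100 m
sum ≈ 0.0680+0.2890+0.3040+0.3100 ≈ 0.9710 m = S ✓

v_R_max = 17/10 m/s = 1.7000 m/s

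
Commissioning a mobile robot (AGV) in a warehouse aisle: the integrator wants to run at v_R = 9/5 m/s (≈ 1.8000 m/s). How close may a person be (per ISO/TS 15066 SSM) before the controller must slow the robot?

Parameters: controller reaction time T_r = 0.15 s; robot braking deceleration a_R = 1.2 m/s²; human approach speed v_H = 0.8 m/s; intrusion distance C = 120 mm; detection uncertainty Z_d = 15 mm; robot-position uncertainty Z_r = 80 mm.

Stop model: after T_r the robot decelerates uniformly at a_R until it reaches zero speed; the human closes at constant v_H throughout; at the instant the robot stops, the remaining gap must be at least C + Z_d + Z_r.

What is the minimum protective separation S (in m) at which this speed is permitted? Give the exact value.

S_min = 631/200 m = 3.1550 m

stop time T_s = (9/5)/(6/5) = 1.5000 s
robot in T_r: 1.8000·0.1500 = 0.2700 m
braking distance = 1.8000²/(2·1.2000) = 1.3500 m
human over T_r+T_s: 0.8000·(0.1500+1.5000) = 1.3200 m
margins: 0.1200+0.0150+0.0800 = 0.2150 m
S_min ≈ 0.2700+1.3500+1.3200+0.2150  ⇒  S_min = 631/200 m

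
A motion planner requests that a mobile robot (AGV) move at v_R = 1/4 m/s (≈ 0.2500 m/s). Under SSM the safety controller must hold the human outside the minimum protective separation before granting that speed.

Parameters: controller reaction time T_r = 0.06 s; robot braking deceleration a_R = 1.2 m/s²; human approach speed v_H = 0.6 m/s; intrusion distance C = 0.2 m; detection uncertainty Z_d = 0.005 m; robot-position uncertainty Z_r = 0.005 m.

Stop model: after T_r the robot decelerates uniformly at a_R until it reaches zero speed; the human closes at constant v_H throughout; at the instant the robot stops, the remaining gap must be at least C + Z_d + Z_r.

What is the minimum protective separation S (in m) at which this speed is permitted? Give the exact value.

S_min = 9889/24000 m = 0.4120 m

stop time T_s = (1/4)/(6/5) = 0.2083 s
robot in T_r: 0.2500·0.0600 = 0.0150 m
robot under decel: 0.2500²/(2·1.2000) = 0.0260 m
person approaches 0.6000·(0.0600+0.2083) = 0.1610 m
residual clearance needed = 0.2000+0.0050+0.0050 = 0.2100 m
S_min ≈ 0.0150+0.0260+0.1610+0.2100  ⇒  S_min = 9889/24000 m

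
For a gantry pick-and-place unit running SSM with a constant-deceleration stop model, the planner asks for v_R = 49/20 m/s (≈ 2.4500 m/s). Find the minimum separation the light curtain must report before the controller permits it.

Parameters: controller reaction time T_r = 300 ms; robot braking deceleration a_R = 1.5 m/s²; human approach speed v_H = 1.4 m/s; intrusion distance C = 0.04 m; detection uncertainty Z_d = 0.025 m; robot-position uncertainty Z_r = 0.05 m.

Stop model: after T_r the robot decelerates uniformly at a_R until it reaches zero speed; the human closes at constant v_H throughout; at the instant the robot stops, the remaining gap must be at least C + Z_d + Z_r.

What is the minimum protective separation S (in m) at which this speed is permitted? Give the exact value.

braking lasts T_s = (49/20)/(3/2) = 1.6333 s
robot covers v_R·T_r = 2.4500·0.3000 = 0.7350 m before braking
braking distance = 2.4500²/(2·1.5000) = 2.0008 m
human over T_r+T_s: 1.4000·(0.3000+1.6333) = 2.7067 m
C+Z_d+Z_r = 0.0400+0.0250+0.0500 = 0.1150 m
S_min ≈ 0.7350+2.0008+2.7067+0.1150  ⇒  S_min = 2223/400 m

S_min = 2223/400 m = 5.5575 m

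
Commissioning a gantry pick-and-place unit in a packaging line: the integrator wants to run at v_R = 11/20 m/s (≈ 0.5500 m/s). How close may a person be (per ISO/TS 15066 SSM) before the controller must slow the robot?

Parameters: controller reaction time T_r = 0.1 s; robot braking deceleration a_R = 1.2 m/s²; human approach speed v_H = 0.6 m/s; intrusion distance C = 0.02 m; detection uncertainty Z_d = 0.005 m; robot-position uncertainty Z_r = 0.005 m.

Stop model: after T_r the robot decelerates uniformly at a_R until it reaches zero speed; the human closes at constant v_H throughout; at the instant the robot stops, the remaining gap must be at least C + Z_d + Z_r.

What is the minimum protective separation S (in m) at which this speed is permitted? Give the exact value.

T_s = v_R/a_R = (11/20)/(6/5) = 0.4583 s
robot in T_r: 0.5500·0.1000 = 0.0550 m
robot under decel: 0.5500²/(2·1.2000) = 0.1260 m
person approaches 0.6000·(0.1000+0.4583) = 0.3350 m
residual clearance needed = 0.0200+0.0050+0.0050 = 0.0300 m
S_min ≈ 0.0550+0.1260+0.3350+0.0300  ⇒  S_min = 2621/4800 m

S_min = 2621/4800 m = 0.5460 m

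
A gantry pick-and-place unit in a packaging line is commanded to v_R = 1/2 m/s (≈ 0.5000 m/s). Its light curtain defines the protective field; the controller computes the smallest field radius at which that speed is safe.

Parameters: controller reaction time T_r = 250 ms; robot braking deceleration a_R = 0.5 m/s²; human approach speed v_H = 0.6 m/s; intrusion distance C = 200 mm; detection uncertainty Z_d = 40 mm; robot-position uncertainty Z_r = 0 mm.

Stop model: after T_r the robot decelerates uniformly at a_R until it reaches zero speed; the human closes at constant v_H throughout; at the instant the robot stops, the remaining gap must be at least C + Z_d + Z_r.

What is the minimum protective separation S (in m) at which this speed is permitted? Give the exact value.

S_min = 273/200 m = 1.3650 m

T_s = v_R/a_R = (1/2)/(1/2) = 1.0000 s
robot in T_r: 0.5000·0.2500 = 0.1250 m
robot under decel: 0.5000²/(2·0.5000) = 0.2500 m
human over T_r+T_s: 0.6000·(0.2500+1.0000) = 0.7500 m
residual clearance needed = 0.2000+0.0400+0.0000 = 0.2400 m
S_min ≈ 0.1250+0.2500+0.7500+0.2400  ⇒  S_min = 273/200 m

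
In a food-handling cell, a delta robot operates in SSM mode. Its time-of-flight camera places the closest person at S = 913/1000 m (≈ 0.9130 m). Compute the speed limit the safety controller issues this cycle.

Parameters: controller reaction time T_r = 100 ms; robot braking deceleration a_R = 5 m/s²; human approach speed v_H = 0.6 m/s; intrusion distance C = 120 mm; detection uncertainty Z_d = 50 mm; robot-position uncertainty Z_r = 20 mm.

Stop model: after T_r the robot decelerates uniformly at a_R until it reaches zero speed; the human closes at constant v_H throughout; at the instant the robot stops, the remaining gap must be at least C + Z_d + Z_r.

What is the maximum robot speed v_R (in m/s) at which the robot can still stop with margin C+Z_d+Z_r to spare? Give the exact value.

quadratic (1/10)·v² + (11/50)·v + (-663/1000) = 0
  disc = (11/50)² − 4·(1/10)·(-663/1000) = 196/625 ; √disc = 14/25
  v_R = (−(11/50) + 14/25) / (2·(1/10)) = 17/10 m/s
check:
braking lasts T_s = (17/10)/5 = 0.3400 s
robot in T_r: 1.7000·0.1000 = 0.1700 m
robot covers 1.7000·0.3400 − ½·5.0000·0.3400² = 0.2890 m while stopping
person approaches 0.6000·(0.1000+0.3400) = 0.2640 m
residual clearance needed = 0.1200+0.0500+0.0200 = 0.1900 m
sum ≈ 0.1700+0.2890+0.2640+0.1900 ≈ 0.9130 m = S ✓

v_R_max = 17/10 m/s = 1.7000 m/s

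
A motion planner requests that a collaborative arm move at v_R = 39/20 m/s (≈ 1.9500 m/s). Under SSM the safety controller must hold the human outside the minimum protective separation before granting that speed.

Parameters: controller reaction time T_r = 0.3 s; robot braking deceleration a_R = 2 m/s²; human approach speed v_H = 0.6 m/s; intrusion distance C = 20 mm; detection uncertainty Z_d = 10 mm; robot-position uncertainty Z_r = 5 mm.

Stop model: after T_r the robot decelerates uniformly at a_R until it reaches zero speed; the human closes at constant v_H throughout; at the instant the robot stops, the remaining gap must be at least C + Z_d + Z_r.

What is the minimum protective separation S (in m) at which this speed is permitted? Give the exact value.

braking lasts T_s = (39/20)/2 = 0.9750 s
robot in T_r: 1.9500·0.3000 = 0.5850 m
robot covers 1.9500·0.9750 − ½·2.0000·0.9750² = 0.9506 m while stopping
human over T_r+T_s: 0.6000·(0.3000+0.9750) = 0.7650 m
C+Z_d+Z_r = 0.0200+0.0100+0.0050 = 0.0350 m
S_min ≈ 0.5850+0.9506+0.7650+0.0350  ⇒  S_min = 3737/1600 m

S_min = 3737/1600 m = 2.3356 m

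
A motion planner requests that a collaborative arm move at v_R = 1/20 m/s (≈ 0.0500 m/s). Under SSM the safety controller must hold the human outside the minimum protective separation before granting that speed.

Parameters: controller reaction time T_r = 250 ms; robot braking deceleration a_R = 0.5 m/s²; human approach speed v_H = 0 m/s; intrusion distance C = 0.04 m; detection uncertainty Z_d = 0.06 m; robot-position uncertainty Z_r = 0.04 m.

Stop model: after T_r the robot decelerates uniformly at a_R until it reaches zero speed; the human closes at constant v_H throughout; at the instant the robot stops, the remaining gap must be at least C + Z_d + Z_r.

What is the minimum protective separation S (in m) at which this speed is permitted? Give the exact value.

S_min = 31/200 m = 0.1550 m

stop time T_s = (1/20)/(1/2) = 0.1000 s
robot in T_r: 0.0500·0.2500 = 0.0125 m
robot covers 0.0500·0.1000 − ½·0.5000·0.1000² = 0.0025 m while stopping
human closes 0.0000·0.3500 = 0.0000 m
margins: 0.0400+0.0600+0.0400 = 0.1400 m
S_min ≈ 0.0125+0.0025+0.0000+0.1400  ⇒  S_min = 31/200 m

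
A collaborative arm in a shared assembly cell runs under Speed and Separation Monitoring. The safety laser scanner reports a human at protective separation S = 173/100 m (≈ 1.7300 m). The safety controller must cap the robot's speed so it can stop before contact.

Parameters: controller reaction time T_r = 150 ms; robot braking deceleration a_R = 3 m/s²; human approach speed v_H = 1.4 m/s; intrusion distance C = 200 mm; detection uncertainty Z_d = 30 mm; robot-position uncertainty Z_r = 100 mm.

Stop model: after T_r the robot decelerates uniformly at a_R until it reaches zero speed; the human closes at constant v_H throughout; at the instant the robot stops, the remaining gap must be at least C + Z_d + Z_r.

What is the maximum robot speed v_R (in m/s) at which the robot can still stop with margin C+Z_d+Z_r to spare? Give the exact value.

at the boundary: (1/6)·v² + (37/60)·v + (-119/100) = 0
  disc = (37/60)² − 4·(1/6)·(-119/100) = 169/144 ; √disc = 13/12
  v_R = (−(37/60) + 13/12) / (2·(1/6)) = 7/5 m/s
check:
T_s = v_R/a_R = (7/5)/3 = 0.4667 s
reaction-phase robot travel = 1.4000·0.1500 = 0.2100 m
braking distance = 1.4000²/(2·3.0000) = 0.3267 m
person approaches 1.4000·(0.1500+0.4667) = 0.8633 m
residual clearance needed = 0.2000+0.0300+0.1000 = 0.3300 m
sum ≈ 0.2100+0.3267+0.8633+0.3300 ≈ 1.7300 m = S ✓

v_R_max = 7/5 m/s = 1.4000 m/s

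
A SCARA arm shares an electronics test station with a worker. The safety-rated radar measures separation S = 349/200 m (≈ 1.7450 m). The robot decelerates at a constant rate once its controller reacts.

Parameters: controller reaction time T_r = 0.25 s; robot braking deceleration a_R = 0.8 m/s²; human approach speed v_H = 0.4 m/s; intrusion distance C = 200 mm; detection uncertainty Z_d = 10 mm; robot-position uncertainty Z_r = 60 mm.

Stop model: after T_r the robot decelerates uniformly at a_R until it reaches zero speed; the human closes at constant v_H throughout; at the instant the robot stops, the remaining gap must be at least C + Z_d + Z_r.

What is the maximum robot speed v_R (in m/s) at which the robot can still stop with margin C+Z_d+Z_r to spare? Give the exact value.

v_R_max = 1 m/s = 1.0000 m/s

collect terms ⇒ (5/8)·v_R² + (3/4)·v_R + (-11/8) = 0
  disc = (3/4)² − 4·(5/8)·(-11/8) = 4 ; √disc = 2
  v_R = (−(3/4) + 2) / (2·(5/8)) = 1 m/s
check:
T_s = v_R/a_R = 1/(4/5) = 1.2500 s
robot in T_r: 1.0000·0.2500 = 0.2500 m
robot under decel: 1.0000²/(2·0.8000) = 0.6250 m
person approaches 0.4000·(0.2500+1.2500) = 0.6000 m
margins: 0.2000+0.0100+0.0600 = 0.2700 m
sum ≈ 0.2500+0.6250+0.6000+0.2700 ≈ 1.7450 m = S ✓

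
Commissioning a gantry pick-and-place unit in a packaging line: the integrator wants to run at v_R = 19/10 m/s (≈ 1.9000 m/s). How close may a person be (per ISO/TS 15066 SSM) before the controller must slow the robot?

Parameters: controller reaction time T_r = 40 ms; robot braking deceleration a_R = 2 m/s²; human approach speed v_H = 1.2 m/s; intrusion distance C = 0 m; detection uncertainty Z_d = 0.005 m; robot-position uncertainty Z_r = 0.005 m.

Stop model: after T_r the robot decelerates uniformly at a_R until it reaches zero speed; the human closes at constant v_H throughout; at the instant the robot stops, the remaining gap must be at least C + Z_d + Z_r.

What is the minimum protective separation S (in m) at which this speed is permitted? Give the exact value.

S_min = 4353/2000 m = 2.1765 m

T_s = v_R/a_R = (19/10)/2 = 0.9500 s
robot in T_r: 1.9000·0.0400 = 0.0760 m
robot covers 1.9000·0.9500 − ½·2.0000·0.9500² = 0.9025 m while stopping
human over T_r+T_s: 1.2000·(0.0400+0.9500) = 1.1880 m
margins: 0.0000+0.0050+0.0050 = 0.0100 m
S_min ≈ 0.0760+0.9025+1.1880+0.0100  ⇒  S_min = 4353/2000 m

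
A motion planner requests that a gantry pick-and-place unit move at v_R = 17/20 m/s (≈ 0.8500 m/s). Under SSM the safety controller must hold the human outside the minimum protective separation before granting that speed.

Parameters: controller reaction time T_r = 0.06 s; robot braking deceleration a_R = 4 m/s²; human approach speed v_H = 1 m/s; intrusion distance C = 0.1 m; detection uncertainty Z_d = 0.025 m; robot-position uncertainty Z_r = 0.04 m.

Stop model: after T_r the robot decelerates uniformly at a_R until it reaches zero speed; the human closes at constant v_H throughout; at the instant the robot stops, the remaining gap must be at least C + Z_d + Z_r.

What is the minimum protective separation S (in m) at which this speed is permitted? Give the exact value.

S_min = 9261/16000 m = 0.5788 m

T_s = v_R/a_R = (17/20)/4 = 0.2125 s
robot covers v_R·T_r = 0.8500·0.0600 = 0.0510 m before braking
braking distance = 0.8500²/(2·4.0000) = 0.0903 m
person approaches 1.0000·(0.0600+0.2125) = 0.2725 m
residual clearance needed = 0.1000+0.0250+0.0400 = 0.1650 m
S_min ≈ 0.0510+0.0903+0.2725+0.1650  ⇒  S_min = 9261/16000 m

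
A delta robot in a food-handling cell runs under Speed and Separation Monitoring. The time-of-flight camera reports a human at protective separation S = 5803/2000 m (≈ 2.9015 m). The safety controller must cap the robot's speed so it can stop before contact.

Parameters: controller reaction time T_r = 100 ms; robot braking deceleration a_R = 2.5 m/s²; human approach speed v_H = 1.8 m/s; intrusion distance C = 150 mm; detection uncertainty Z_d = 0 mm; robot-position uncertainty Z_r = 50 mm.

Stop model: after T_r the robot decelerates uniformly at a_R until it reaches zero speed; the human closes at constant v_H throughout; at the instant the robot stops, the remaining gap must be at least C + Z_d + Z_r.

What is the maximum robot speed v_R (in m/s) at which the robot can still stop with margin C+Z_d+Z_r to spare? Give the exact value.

at the boundary: (1/5)·v² + (41/50)·v + (-5043/2000) = 0
  disc = (41/50)² − 4·(1/5)·(-5043/2000) = 1681/625 ; √disc = 41/25
  v_R = (−(41/50) + 41/25) / (2·(1/5)) = 41/20 m/s
check:
T_s = v_R/a_R = (41/20)/(5/2) = 0.8200 s
robot in T_r: 2.0500·0.1000 = 0.2050 m
robot covers 2.0500·0.8200 − ½·2.5000·0.8200² = 0.8405 m while stopping
human closes 1.8000·0.9200 = 1.6560 m
residual clearance needed = 0.1500+0.0000+0.0500 = 0.2000 m
sum ≈ 0.2050+0.8405+1.6560+0.2000 ≈ 2.9015 m = S ✓

v_R_max = 41/20 m/s = 2.0500 m/s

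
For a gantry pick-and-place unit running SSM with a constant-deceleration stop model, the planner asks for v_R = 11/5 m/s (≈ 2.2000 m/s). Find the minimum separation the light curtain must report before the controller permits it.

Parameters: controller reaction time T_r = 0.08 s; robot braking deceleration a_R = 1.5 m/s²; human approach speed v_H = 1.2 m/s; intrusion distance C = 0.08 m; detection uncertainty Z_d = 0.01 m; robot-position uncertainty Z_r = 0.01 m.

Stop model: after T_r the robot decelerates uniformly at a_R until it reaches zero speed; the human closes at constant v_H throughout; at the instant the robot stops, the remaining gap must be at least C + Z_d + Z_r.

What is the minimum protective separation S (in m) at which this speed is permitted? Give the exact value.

stop time T_s = (11/5)/(3/2) = 1.4667 s
robot covers v_R·T_r = 2.2000·0.0800 = 0.1760 m before braking
braking distance = 2.2000²/(2·1.5000) = 1.6133 m
human closes 1.2000·1.5467 = 1.8560 m
C+Z_d+Z_r = 0.0800+0.0100+0.0100 = 0.1000 m
S_min ≈ 0.1760+1.6133+1.8560+0.1000  ⇒  S_min = 2809/750 m

S_min = 2809/750 m = 3.7453 m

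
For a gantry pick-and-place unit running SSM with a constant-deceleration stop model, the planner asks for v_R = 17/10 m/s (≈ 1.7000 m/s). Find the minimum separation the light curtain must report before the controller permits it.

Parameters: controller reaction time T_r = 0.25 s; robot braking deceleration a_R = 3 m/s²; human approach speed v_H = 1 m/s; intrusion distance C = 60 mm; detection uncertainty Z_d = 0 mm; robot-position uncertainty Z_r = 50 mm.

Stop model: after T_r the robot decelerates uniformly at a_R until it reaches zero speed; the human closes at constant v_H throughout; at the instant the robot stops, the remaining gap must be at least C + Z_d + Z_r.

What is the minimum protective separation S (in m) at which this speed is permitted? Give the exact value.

S_min = 11/6 m = 1.8333 m

stop time T_s = (17/10)/3 = 0.5667 s
robot in T_r: 1.7000·0.2500 = 0.4250 m
robot under decel: 1.7000²/(2·3.0000) = 0.4817 m
human over T_r+T_s: 1.0000·(0.2500+0.5667) = 0.8167 m
C+Z_d+Z_r = 0.0600+0.0000+0.0500 = 0.1100 m
S_min ≈ 0.4250+0.4817+0.8167+0.1100  ⇒  S_min = 11/6 m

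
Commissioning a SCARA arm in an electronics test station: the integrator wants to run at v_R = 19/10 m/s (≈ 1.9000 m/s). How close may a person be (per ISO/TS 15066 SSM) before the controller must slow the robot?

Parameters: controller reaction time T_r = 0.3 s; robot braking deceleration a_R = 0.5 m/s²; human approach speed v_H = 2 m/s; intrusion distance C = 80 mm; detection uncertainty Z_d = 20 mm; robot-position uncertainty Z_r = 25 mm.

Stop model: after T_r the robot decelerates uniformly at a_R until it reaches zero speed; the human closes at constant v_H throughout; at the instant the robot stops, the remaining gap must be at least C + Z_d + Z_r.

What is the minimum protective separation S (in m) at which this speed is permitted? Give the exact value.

S_min = 2501/200 m = 12.5050 m

T_s = v_R/a_R = (19/10)/(1/2) = 3.8000 s
robot in T_r: 1.9000·0.3000 = 0.5700 m
robot covers 1.9000·3.8000 − ½·0.5000·3.8000² = 3.6100 m while stopping
human over T_r+T_s: 2.0000·(0.3000+3.8000) = 8.2000 m
margins: 0.0800+0.0200+0.0250 = 0.1250 m
S_min ≈ 0.5700+3.6100+8.2000+0.1250  ⇒  S_min = 2501/200 m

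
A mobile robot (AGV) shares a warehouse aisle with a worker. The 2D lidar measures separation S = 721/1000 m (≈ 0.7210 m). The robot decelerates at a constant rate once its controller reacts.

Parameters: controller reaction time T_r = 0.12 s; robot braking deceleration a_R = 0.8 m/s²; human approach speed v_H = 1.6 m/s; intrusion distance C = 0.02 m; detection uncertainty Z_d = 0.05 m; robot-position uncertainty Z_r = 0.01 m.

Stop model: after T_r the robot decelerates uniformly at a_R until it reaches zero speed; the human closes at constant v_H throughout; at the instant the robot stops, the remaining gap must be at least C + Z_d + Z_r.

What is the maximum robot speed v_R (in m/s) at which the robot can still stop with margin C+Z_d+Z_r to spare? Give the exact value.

v_R_max = 1/5 m/s = 0.2000 m/s

collect terms ⇒ (5/8)·v_R² + (53/25)·v_R + (-449/1000) = 0
  disc = (53/25)² − 4·(5/8)·(-449/1000) = 56169/10000 ; √disc = 237/100
  v_R = (−(53/25) + 237/100) / (2·(5/8)) = 1/5 m/s
check:
stop time T_s = (1/5)/(4/5) = 0.2500 s
reaction-phase robot travel = 0.2000·0.1200 = 0.0240 m
robot under decel: 0.2000²/(2·0.8000) = 0.0250 m
human over T_r+T_s: 1.6000·(0.1200+0.2500) = 0.5920 m
margins: 0.0200+0.0500+0.0100 = 0.0800 m
sum ≈ 0.0240+0.0250+0.5920+0.0800 ≈ 0.7210 m = S ✓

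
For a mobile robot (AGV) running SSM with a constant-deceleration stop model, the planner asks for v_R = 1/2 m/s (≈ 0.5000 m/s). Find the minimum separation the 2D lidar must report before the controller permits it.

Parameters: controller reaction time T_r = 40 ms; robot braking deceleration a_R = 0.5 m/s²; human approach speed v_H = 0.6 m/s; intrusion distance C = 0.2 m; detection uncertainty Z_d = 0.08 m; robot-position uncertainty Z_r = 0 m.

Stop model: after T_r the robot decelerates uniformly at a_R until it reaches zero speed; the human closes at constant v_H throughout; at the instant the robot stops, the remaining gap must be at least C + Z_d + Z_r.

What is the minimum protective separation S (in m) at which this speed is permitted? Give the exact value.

S_min = 587/500 m = 1.1740 m

T_s = v_R/a_R = (1/2)/(1/2) = 1.0000 s
robot in T_r: 0.5000·0.0400 = 0.0200 m
braking distance = 0.5000²/(2·0.5000) = 0.2500 m
human closes 0.6000·1.0400 = 0.6240 m
residual clearance needed = 0.2000+0.0800+0.0000 = 0.2800 m
S_min ≈ 0.0200+0.2500+0.6240+0.2800  ⇒  S_min = 587/500 m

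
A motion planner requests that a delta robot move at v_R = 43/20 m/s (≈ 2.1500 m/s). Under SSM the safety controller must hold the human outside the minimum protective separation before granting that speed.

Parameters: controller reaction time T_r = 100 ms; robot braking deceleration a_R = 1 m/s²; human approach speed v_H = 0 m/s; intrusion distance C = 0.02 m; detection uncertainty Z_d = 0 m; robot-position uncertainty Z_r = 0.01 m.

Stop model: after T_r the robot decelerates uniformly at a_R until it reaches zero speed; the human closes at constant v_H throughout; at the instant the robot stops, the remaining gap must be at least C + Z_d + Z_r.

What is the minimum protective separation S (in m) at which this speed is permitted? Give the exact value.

S_min = 409/160 m = 2.5562 m

T_s = v_R/a_R = (43/20)/1 = 2.1500 s
robot in T_r: 2.1500·0.1000 = 0.2150 m
robot covers 2.1500·2.1500 − ½·1.0000·2.1500² = 2.3112 m while stopping
human over T_r+T_s: 0.0000·(0.1000+2.1500) = 0.0000 m
margins: 0.0200+0.0000+0.0100 = 0.0300 m
S_min ≈ 0.2150+2.3112+0.0000+0.0300  ⇒  S_min = 409/160 m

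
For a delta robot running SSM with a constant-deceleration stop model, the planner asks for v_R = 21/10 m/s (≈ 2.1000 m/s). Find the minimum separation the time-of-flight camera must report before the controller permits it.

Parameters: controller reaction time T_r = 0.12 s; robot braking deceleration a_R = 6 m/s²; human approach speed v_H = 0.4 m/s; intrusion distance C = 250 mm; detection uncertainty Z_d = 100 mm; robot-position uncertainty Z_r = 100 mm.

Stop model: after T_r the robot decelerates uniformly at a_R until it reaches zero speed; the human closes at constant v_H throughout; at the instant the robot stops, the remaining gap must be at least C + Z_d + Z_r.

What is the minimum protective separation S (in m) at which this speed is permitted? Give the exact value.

T_s = v_R/a_R = (21/10)/6 = 0.3500 s
robot in T_r: 2.1000·0.1200 = 0.2520 m
robot covers 2.1000·0.3500 − ½·6.0000·0.3500² = 0.3675 m while stopping
human over T_r+T_s: 0.4000·(0.1200+0.3500) = 0.1880 m
residual clearance needed = 0.2500+0.1000+0.1000 = 0.4500 m
S_min ≈ 0.2520+0.3675+0.1880+0.4500  ⇒  S_min = 503/400 m

S_min = 503/400 m = 1.2575 m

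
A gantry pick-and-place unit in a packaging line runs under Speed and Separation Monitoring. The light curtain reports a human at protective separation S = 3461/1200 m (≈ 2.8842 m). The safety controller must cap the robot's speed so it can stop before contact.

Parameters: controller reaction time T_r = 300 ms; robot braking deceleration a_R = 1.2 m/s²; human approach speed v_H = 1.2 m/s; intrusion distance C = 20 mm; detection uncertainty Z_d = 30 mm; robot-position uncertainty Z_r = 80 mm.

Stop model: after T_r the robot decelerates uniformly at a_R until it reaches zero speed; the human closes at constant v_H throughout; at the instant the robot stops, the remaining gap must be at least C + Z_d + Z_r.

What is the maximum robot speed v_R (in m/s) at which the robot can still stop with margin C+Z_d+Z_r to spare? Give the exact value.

collect terms ⇒ (5/12)·v_R² + (13/10)·v_R + (-2873/1200) = 0
  disc = (13/10)² − 4·(5/12)·(-2873/1200) = 20449/3600 ; √disc = 143/60
  v_R = (−(13/10) + 143/60) / (2·(5/12)) = 13/10 m/s
check:
stop time T_s = (13/10)/(6/5) = 1.0833 s
robot in T_r: 1.3000·0.3000 = 0.3900 m
robot covers 1.3000·1.0833 − ½·1.2000·1.0833² = 0.7042 m while stopping
human closes 1.2000·1.3833 = 1.6600 m
margins: 0.0200+0.0300+0.0800 = 0.1300 m
sum ≈ 0.3900+0.7042+1.6600+0.1300 ≈ 2.8842 m = S ✓

v_R_max = 13/10 m/s = 1.3000 m/s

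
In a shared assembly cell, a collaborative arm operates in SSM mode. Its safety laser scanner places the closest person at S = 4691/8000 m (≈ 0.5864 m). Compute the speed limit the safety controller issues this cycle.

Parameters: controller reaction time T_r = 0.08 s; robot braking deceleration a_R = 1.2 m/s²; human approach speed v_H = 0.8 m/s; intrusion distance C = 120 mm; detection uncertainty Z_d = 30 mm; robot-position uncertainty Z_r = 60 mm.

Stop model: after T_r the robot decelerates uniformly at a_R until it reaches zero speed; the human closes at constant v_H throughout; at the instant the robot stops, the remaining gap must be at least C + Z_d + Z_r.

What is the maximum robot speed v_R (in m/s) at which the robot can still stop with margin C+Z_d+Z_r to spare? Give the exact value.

v_R_max = 7/20 m/s = 0.3500 m/s

quadratic (5/12)·v² + (56/75)·v + (-2499/8000) = 0
  disc = (56/75)² − 4·(5/12)·(-2499/8000) = 388129/360000 ; √disc = 623/600
  v_R = (−(56/75) + 623/600) / (2·(5/12)) = 7/20 m/s
check:
T_s = v_R/a_R = (7/20)/(6/5) = 0.2917 s
robot covers v_R·T_r = 0.3500·0.0800 = 0.0280 m before braking
robot covers 0.3500·0.2917 − ½·1.2000·0.2917² = 0.0510 m while stopping
human closes 0.8000·0.3717 = 0.2973 m
residual clearance needed = 0.1200+0.0300+0.0600 = 0.2100 m
sum ≈ 0.0280+0.0510+0.2973+0.2100 ≈ 0.5864 m = S ✓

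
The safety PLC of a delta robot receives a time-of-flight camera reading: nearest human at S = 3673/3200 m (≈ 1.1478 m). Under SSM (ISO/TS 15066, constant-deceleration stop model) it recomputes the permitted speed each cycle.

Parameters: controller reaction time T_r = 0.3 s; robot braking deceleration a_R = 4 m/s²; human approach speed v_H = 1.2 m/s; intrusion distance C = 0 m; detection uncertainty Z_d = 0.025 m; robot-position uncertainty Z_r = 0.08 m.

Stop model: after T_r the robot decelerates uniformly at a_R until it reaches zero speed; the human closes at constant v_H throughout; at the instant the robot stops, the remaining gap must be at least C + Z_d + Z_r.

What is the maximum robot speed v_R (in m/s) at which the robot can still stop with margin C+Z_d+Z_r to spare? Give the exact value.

collect terms ⇒ (1/8)·v_R² + (3/5)·v_R + (-437/640) = 0
  disc = (3/5)² − 4·(1/8)·(-437/640) = 4489/6400 ; √disc = 67/80
  v_R = (−(3/5) + 67/80) / (2·(1/8)) = 19/20 m/s
check:
braking lasts T_s = (19/20)/4 = 0.2375 s
robot in T_r: 0.9500·0.3000 = 0.2850 m
braking distance = 0.9500²/(2·4.0000) = 0.1128 m
person approaches 1.2000·(0.3000+0.2375) = 0.6450 m
margins: 0.0000+0.0250+0.0800 = 0.1050 m
sum ≈ 0.2850+0.1128+0.6450+0.1050 ≈ 1.1478 m = S ✓

v_R_max = 19/20 m/s = 0.9500 m/s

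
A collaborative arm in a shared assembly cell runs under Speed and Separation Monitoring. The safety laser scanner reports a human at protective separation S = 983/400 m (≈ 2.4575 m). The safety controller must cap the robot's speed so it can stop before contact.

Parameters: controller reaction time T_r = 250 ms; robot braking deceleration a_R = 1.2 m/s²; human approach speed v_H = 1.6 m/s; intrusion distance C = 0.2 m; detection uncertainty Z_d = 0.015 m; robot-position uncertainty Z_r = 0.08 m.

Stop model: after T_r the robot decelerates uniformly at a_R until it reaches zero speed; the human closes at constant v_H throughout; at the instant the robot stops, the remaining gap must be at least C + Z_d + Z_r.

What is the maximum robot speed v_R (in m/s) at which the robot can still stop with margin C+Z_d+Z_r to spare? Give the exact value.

v_R_max = 9/10 m/s = 0.9000 m/s

quadratic (5/12)·v² + (19/12)·v + (-141/80) = 0
  disc = (19/12)² − 4·(5/12)·(-141/80) = 49/9 ; √disc = 7/3
  v_R = (−(19/12) + 7/3) / (2·(5/12)) = 9/10 m/s
check:
braking lasts T_s = (9/10)/(6/5) = 0.7500 s
reaction-phase robot travel = 0.9000·0.2500 = 0.2250 m
robot under decel: 0.9000²/(2·1.2000) = 0.3375 m
human over T_r+T_s: 1.6000·(0.2500+0.7500) = 1.6000 m
margins: 0.2000+0.0150+0.0800 = 0.2950 m
sum ≈ 0.2250+0.3375+1.6000+0.2950 ≈ 2.4575 m = S ✓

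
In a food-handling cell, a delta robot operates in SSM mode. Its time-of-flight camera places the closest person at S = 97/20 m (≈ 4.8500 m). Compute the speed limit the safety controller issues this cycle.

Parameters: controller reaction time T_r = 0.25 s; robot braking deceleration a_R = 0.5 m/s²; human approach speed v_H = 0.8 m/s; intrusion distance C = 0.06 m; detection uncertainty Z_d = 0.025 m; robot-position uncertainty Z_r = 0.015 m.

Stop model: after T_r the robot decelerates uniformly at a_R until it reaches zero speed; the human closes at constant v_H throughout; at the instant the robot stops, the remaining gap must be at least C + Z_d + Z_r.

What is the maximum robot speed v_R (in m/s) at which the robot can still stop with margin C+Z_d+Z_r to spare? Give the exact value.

quadratic (1)·v² + (37/20)·v + (-91/20) = 0
  disc = (37/20)² − 4·(1)·(-91/20) = 8649/400 ; √disc = 93/20
  v_R = (−(37/20) + 93/20) / (2·(1)) = 7/5 m/s
check:
T_s = v_R/a_R = (7/5)/(1/2) = 2.8000 s
robot in T_r: 1.4000·0.2500 = 0.3500 m
robot under decel: 1.4000²/(2·0.5000) = 1.9600 m
person approaches 0.8000·(0.2500+2.8000) = 2.4400 m
C+Z_d+Z_r = 0.0600+0.0250+0.0150 = 0.1000 m
sum ≈ 0.3500+1.9600+2.4400+0.1000 ≈ 4.8500 m = S ✓

v_R_max = 7/5 m/s = 1.4000 m/s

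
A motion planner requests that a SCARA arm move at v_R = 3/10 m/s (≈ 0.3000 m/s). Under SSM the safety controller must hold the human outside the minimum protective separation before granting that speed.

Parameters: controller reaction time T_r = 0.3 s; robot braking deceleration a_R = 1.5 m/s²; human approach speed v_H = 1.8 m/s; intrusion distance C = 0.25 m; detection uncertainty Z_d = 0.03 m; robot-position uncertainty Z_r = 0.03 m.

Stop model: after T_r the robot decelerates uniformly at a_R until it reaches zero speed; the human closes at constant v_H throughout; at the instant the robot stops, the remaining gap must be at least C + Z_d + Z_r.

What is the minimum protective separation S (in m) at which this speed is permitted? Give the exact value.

braking lasts T_s = (3/10)/(3/2) = 0.2000 s
robot in T_r: 0.3000·0.3000 = 0.0900 m
robot covers 0.3000·0.2000 − ½·1.5000·0.2000² = 0.0300 m while stopping
human over T_r+T_s: 1.8000·(0.3000+0.2000) = 0.9000 m
margins: 0.2500+0.0300+0.0300 = 0.3100 m
S_min ≈ 0.0900+0.0300+0.9000+0.3100  ⇒  S_min = 133/100 m

S_min = 133/100 m = 1.3300 m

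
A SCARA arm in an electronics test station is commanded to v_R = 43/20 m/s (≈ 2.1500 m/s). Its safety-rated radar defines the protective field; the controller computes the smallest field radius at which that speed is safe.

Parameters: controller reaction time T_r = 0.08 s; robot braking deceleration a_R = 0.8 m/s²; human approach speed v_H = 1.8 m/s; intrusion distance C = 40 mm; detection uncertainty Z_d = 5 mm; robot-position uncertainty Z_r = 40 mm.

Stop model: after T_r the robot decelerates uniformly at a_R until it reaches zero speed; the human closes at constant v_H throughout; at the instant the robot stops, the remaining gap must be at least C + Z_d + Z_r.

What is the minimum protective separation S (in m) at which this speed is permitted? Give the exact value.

braking lasts T_s = (43/20)/(4/5) = 2.6875 s
robot covers v_R·T_r = 2.1500·0.0800 = 0.1720 m before braking
robot covers 2.1500·2.6875 − ½·0.8000·2.6875² = 2.8891 m while stopping
person approaches 1.8000·(0.0800+2.6875) = 4.9815 m
margins: 0.0400+0.0050+0.0400 = 0.0850 m
S_min ≈ 0.1720+2.8891+4.9815+0.0850  ⇒  S_min = 130041/16000 m

S_min = 130041/16000 m = 8.1276 m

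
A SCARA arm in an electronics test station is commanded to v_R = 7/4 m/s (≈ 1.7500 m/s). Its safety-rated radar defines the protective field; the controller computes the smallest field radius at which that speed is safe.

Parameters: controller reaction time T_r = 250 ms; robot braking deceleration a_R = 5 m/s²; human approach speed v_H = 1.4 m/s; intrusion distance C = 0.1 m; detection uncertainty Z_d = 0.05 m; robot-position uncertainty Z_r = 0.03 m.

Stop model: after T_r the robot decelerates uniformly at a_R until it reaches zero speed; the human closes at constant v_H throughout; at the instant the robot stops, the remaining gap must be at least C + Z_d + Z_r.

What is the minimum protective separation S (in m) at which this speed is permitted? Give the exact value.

stop time T_s = (7/4)/5 = 0.3500 s
robot covers v_R·T_r = 1.7500·0.2500 = 0.4375 m before braking
robot under decel: 1.7500²/(2·5.0000) = 0.3063 m
human closes 1.4000·0.6000 = 0.8400 m
residual clearance needed = 0.1000+0.0500+0.0300 = 0.1800 m
S_min ≈ 0.4375+0.3063+0.8400+0.1800  ⇒  S_min = 1411/800 m

S_min = 1411/800 m = 1.7637 m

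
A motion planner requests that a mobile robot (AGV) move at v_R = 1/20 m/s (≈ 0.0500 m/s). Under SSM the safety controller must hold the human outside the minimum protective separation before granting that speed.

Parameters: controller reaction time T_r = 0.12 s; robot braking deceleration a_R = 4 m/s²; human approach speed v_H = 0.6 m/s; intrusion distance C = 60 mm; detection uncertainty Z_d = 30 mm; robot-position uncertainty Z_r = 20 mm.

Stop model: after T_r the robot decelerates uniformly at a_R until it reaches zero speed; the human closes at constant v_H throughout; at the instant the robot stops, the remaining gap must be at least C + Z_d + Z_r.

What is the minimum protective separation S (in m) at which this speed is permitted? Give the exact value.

braking lasts T_s = (1/20)/4 = 0.0125 s
robot in T_r: 0.0500·0.1200 = 0.0060 m
robot under decel: 0.0500²/(2·4.0000) = 0.0003 m
person approaches 0.6000·(0.1200+0.0125) = 0.0795 m
margins: 0.0600+0.0300+0.0200 = 0.1100 m
S_min ≈ 0.0060+0.0003+0.0795+0.1100  ⇒  S_min = 3133/16000 m

S_min = 3133/16000 m = 0.1958 m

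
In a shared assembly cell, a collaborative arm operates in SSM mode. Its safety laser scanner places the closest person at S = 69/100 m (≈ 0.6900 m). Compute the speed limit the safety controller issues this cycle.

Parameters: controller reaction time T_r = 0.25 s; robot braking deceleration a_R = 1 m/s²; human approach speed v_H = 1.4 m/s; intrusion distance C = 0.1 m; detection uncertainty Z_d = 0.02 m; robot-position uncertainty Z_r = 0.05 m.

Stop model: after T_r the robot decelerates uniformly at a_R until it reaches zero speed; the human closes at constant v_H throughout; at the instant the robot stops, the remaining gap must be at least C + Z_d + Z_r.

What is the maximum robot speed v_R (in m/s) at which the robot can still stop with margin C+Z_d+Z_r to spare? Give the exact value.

collect terms ⇒ (1/2)·v_R² + (33/20)·v_R + (-17/100) = 0
  disc = (33/20)² − 4·(1/2)·(-17/100) = 49/16 ; √disc = 7/4
  v_R = (−(33/20) + 7/4) / (2·(1/2)) = 1/10 m/s
check:
braking lasts T_s = (1/10)/1 = 0.1000 s
robot covers v_R·T_r = 0.1000·0.2500 = 0.0250 m before braking
robot covers 0.1000·0.1000 − ½·1.0000·0.1000² = 0.0050 m while stopping
person approaches 1.4000·(0.2500+0.1000) = 0.4900 m
margins: 0.1000+0.0200+0.0500 = 0.1700 m
sum ≈ 0.0250+0.0050+0.4900+0.1700 ≈ 0.6900 m = S ✓

v_R_max = 1/10 m/s = 0.1000 m/s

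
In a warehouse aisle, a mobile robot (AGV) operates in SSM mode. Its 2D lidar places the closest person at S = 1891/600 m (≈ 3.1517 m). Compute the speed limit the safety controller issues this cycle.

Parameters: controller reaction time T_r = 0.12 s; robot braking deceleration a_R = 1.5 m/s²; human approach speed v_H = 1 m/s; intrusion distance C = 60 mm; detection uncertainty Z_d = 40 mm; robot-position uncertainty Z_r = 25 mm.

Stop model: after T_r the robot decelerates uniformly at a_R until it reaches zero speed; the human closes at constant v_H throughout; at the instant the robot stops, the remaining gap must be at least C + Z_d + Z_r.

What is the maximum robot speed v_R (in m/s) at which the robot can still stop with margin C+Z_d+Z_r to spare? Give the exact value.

v_R_max = 2 m/s = 2.0000 m/s

quadratic (1/3)·v² + (59/75)·v + (-218/75) = 0
  disc = (59/75)² − 4·(1/3)·(-218/75) = 2809/625 ; √disc = 53/25
  v_R = (−(59/75) + 53/25) / (2·(1/3)) = 2 m/s
check:
braking lasts T_s = 2/(3/2) = 1.3333 s
robot in T_r: 2.0000·0.1200 = 0.2400 m
robot covers 2.0000·1.3333 − ½·1.5000·1.3333² = 1.3333 m while stopping
person approaches 1.0000·(0.1200+1.3333) = 1.4533 m
C+Z_d+Z_r = 0.0600+0.0400+0.0250 = 0.1250 m
sum ≈ 0.2400+1.3333+1.4533+0.1250 ≈ 3.1517 m = S ✓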